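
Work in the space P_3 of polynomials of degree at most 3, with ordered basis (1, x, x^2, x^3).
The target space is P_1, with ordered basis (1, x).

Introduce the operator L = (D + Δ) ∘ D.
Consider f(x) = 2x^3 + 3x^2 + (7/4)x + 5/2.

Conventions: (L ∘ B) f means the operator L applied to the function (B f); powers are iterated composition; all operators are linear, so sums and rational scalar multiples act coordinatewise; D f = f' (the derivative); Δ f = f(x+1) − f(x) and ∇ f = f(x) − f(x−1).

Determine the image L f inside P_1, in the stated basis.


g(x) = 24x + 18

D f = 6x^2 + 6x + 7/4
D D f = 12x + 6
Δ D f = 12x + 12
(D + Δ) D f = 24x + 18


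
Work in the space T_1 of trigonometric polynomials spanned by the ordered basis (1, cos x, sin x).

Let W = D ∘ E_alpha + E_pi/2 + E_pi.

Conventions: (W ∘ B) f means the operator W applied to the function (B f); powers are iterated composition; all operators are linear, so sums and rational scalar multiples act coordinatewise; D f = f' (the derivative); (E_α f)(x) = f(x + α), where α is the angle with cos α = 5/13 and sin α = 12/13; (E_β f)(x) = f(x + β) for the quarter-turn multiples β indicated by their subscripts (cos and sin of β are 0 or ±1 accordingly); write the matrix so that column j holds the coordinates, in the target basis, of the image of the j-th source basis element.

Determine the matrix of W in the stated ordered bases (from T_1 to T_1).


the matrix is [[2, 0, 0]; [0, -25/13, 18/13]; [0, -18/13, -25/13]] (rows listed top to bottom)

image of 1: 2
image of cos x: -(25/13)cos x - (18/13)sin x
image of sin x: (18/13)cos x - (25/13)sin x
each image's coordinates form column j of the matrix


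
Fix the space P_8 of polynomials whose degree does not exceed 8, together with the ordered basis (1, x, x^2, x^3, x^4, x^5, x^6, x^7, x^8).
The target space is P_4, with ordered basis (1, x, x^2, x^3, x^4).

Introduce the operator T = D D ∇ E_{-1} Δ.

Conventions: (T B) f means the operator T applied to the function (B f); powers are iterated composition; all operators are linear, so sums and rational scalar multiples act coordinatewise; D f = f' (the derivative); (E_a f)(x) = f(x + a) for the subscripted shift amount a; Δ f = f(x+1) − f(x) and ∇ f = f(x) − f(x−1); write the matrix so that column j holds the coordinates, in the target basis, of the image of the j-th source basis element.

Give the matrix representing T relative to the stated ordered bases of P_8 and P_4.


image of 1: 0
image of x: 0
image of x^2: 0
image of x^3: 0
image of x^4: 24
image of x^5: 120x - 120
image of x^6: 360x^2 - 720x + 420
image of x^7: 840x^3 - 2520x^2 + 2940x - 1260
image of x^8: 1680x^4 - 6720x^3 + 11760x^2 - 10080x + 3472
each image's coordinates form column j of the matrix

the matrix is [[0, 0, 0, 0, 24, -120, 420, -1260, 3472]; [0, 0, 0, 0, 0, 120, -720, 2940, -10080]; [0, 0, 0, 0, 0, 0, 360, -2520, 11760]; [0, 0, 0, 0, 0, 0, 0, 840, -6720]; [0, 0, 0, 0, 0, 0, 0, 0, 1680]] (rows listed top to bottom)


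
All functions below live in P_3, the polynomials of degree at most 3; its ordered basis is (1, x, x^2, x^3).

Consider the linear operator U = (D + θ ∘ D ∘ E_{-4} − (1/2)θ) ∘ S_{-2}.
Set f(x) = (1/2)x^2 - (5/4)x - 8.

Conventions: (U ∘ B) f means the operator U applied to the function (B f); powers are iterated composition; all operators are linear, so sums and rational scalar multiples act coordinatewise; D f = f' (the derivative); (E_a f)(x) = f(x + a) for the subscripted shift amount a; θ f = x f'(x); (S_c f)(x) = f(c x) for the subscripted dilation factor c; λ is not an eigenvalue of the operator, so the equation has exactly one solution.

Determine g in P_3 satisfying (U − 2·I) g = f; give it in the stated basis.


the result is g(x) = -(1/12)x^2 - (1/12)x + 49/12

write g with unknown coordinates in the stated basis and equate coefficients in (U − 2·I) g = f
solving from the highest basis element down gives g = -(1/12)x^2 - (1/12)x + 49/12
check: U g = (1/3)x^2 - (17/12)x + 1/6
so U g − 2·g = (1/2)x^2 - (5/4)x - 8 = f ✓


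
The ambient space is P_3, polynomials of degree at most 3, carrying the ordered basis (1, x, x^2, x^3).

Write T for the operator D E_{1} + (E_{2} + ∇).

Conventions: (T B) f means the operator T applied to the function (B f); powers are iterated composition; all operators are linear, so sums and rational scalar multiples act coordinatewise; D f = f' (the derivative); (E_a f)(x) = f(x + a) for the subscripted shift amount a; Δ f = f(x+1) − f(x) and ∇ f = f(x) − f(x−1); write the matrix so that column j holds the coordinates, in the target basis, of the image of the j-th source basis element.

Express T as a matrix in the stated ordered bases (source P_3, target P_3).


the matrix is [[1, 4, 5, 12]; [0, 1, 8, 15]; [0, 0, 1, 12]; [0, 0, 0, 1]] (rows listed top to bottom)

image of 1: 1
image of x: x + 4
image of x^2: x^2 + 8x + 5
image of x^3: x^3 + 12x^2 + 15x + 12
each image's coordinates form column j of the matrix


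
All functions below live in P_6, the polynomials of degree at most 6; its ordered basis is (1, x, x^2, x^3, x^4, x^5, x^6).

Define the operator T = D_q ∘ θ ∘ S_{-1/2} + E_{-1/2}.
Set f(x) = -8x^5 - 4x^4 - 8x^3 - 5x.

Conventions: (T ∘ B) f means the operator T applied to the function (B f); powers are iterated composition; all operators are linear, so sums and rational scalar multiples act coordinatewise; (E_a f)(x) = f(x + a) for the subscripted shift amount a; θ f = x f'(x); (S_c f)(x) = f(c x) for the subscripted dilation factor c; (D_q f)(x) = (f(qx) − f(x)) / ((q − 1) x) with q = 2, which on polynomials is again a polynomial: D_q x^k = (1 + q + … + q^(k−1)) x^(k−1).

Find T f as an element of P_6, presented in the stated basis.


S_{-1/2} f = (1/4)x^5 - (1/4)x^4 + x^3 + (5/2)x
θ S_{-1/2} f = (5/4)x^5 - x^4 + 3x^3 + (5/2)x
D_q θ S_{-1/2} f = (155/4)x^4 - 15x^3 + 21x^2 + 5/2
E_{-1/2} f = -8x^5 + 16x^4 - 20x^3 + 16x^2 - (23/2)x + 7/2
(D_q ∘ θ ∘ S_{-1/2} + E_{-1/2}) f = -8x^5 + (219/4)x^4 - 35x^3 + 37x^2 - (23/2)x + 6

g(x) = -8x^5 + (219/4)x^4 - 35x^3 + 37x^2 - (23/2)x + 6


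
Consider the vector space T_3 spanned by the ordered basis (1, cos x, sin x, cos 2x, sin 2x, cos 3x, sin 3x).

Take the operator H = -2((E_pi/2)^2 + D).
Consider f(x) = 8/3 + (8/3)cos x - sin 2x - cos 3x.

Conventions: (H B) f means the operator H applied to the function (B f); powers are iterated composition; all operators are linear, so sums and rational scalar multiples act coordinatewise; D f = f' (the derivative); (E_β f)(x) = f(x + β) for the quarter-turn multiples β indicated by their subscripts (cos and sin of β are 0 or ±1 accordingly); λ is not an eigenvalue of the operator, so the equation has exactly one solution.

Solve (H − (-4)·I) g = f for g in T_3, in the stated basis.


write g with unknown coordinates in the stated basis and equate coefficients in (H − (-4)·I) g = f
solving from the highest basis element down gives g = 4/3 + (2/5)cos x - (2/15)sin x - (1/5)cos 2x - (1/10)sin 2x - (1/12)cos 3x + (1/12)sin 3x
check: H g = -8/3 + (16/15)cos x + (8/15)sin x + (4/5)cos 2x - (3/5)sin 2x - (2/3)cos 3x - (1/3)sin 3x
so H g − (-4)·g = 8/3 + (8/3)cos x - sin 2x - cos 3x = f ✓

the image equals g(x) = 4/3 + (2/5)cos x - (2/15)sin x - (1/5)cos 2x - (1/10)sin 2x - (1/12)cos 3x + (1/12)sin 3x


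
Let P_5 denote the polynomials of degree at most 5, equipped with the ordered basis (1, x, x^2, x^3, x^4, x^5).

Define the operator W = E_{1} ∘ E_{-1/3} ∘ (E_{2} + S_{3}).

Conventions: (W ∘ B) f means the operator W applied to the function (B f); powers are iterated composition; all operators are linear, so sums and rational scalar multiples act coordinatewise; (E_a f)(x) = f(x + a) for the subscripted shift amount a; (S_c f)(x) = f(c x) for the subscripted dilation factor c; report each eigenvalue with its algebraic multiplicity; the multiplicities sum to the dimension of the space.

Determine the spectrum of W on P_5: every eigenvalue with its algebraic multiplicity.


image of 1: 2
image of x: 4x + 14/3
image of x^2: 10x^2 + (52/3)x + 100/9
image of x^3: 28x^3 + 62x^2 + (172/3)x + 728/27
image of x^4: 82x^4 + (680/3)x^3 + (776/3)x^2 + (4640/27)x + 5392/81
image of x^5: 244x^5 + (2470/3)x^4 + (10360/9)x^3 + (24560/27)x^2 + (39920/81)x + 40544/243
the matrix is upper triangular; its diagonal is (2, 4, 10, 28, 82, 244)
for a triangular matrix the eigenvalues are the diagonal entries, with algebraic multiplicity their repetition count

λ = 2 (multiplicity 1), λ = 4 (multiplicity 1), λ = 10 (multiplicity 1), λ = 28 (multiplicity 1), λ = 82 (multiplicity 1), λ = 244 (multiplicity 1)


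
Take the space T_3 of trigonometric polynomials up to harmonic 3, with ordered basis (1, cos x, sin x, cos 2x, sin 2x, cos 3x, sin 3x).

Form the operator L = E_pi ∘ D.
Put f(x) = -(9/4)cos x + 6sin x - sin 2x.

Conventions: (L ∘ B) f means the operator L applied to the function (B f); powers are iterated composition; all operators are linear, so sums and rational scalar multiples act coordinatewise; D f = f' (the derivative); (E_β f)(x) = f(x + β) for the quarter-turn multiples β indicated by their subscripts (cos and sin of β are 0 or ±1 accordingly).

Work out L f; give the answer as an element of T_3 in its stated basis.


the result is g(x) = -6cos x - (9/4)sin x - 2cos 2x

D f = 6cos x + (9/4)sin x - 2cos 2x
E_pi D f = -6cos x - (9/4)sin x - 2cos 2x


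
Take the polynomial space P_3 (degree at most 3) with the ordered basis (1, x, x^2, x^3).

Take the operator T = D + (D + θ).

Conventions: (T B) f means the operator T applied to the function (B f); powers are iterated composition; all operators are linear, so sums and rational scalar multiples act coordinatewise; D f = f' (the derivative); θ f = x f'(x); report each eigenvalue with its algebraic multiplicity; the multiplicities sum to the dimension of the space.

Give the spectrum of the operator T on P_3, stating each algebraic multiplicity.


image of 1: 0
image of x: x + 2
image of x^2: 2x^2 + 4x
image of x^3: 3x^3 + 6x^2
the matrix is upper triangular; its diagonal is (0, 1, 2, 3)
for a triangular matrix the eigenvalues are the diagonal entries, with algebraic multiplicity their repetition count

λ = 0 (multiplicity 1), λ = 1 (multiplicity 1), λ = 2 (multiplicity 1), λ = 3 (multiplicity 1)


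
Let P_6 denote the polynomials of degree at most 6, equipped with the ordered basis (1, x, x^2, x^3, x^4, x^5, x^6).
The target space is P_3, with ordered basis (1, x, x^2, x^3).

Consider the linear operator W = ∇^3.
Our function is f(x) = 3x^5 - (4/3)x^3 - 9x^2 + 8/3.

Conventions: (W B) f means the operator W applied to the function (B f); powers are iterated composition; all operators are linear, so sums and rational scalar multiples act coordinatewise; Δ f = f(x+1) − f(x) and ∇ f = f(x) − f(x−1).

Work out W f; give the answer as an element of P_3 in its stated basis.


the image equals g(x) = 180x^2 - 540x + 442

∇ f = 15x^4 - 30x^3 + 26x^2 - 29x + 32/3
∇ ∇ f = 60x^3 - 180x^2 + 202x - 100
∇ ∇ ∇ f = 180x^2 - 540x + 442


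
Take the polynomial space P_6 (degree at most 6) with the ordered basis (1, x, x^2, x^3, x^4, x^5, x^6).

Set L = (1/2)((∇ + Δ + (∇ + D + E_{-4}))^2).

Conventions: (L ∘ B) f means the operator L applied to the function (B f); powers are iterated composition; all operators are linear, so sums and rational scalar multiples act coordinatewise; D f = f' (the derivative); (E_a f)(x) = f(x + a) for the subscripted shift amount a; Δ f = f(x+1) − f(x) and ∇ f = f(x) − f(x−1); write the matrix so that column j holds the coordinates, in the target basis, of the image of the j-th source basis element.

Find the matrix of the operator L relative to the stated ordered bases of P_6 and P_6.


image of 1: 1/2
image of x: (1/2)x
image of x^2: (1/2)x^2 + 15
image of x^3: (1/2)x^3 + 45x - 61
image of x^4: (1/2)x^4 + 90x^2 - 244x + 930
image of x^5: (1/2)x^5 + 150x^3 - 610x^2 + 4650x - 10171
image of x^6: (1/2)x^6 + 225x^4 - 1220x^3 + 13950x^2 - 61026x + 98680
each image's coordinates form column j of the matrix

the matrix is [[1/2, 0, 15, -61, 930, -10171, 98680]; [0, 1/2, 0, 45, -244, 4650, -61026]; [0, 0, 1/2, 0, 90, -610, 13950]; [0, 0, 0, 1/2, 0, 150, -1220]; [0, 0, 0, 0, 1/2, 0, 225]; [0, 0, 0, 0, 0, 1/2, 0]; [0, 0, 0, 0, 0, 0, 1/2]] (rows listed top to bottom)


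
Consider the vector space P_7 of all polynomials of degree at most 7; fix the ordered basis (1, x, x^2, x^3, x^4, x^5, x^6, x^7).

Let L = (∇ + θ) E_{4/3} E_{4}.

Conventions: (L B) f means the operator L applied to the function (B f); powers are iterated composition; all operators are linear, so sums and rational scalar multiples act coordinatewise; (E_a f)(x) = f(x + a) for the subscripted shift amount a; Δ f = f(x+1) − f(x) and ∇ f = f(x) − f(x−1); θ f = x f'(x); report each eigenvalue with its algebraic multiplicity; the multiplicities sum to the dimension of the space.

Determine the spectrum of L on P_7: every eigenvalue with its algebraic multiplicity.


λ = 0 (multiplicity 1), λ = 1 (multiplicity 1), λ = 2 (multiplicity 1), λ = 3 (multiplicity 1), λ = 4 (multiplicity 1), λ = 5 (multiplicity 1), λ = 6 (multiplicity 1), λ = 7 (multiplicity 1)

image of 1: 0
image of x: x + 1
image of x^2: 2x^2 + (38/3)x + 29/3
image of x^3: 3x^3 + 35x^2 + (343/3)x + 211/3
image of x^4: 4x^4 + 68x^3 + (1198/3)x^2 + (23980/27)x + 12325/27
image of x^5: 5x^5 + (335/3)x^4 + 950x^3 + (100910/27)x^2 + (512555/81)x + 225761/81
image of x^6: 6x^6 + 166x^5 + (5555/3)x^4 + (94580/9)x^3 + (840235/27)x^2 + (3451718/81)x + 1327823/81
image of x^7: 7x^7 + 231x^6 + (9569/3)x^5 + (639905/27)x^4 + (2725135/27)x^3 + (19421045/81)x^2 + (201093361/729)x + 68562313/729
the matrix is upper triangular; its diagonal is (0, 1, 2, 3, 4, 5, 6, 7)
for a triangular matrix the eigenvalues are the diagonal entries, with algebraic multiplicity their repetition count


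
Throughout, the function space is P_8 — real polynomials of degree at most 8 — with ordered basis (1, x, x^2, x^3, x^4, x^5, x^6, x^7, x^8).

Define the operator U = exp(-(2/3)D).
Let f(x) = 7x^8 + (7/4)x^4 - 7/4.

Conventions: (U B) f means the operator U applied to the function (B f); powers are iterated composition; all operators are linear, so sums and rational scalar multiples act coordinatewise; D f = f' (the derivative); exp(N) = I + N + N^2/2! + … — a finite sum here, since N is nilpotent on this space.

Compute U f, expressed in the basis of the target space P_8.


order-1 term: -(112/3)x^7 - (14/3)x^3
order-2 term: (784/9)x^6 + (14/3)x^2
order-3 term: -(3136/27)x^5 - (56/27)x
order-4 term: (7840/81)x^4 + 28/81
order-5 term: -(12544/243)x^3
order-6 term: (12544/729)x^2
order-7 term: -(7168/2187)x
order-8 term: 1792/6561
the series for exp(-(2/3)D) f terminates at order 8
exp(-(2/3)D) f = 7x^8 - (112/3)x^7 + (784/9)x^6 - (3136/27)x^5 + (31927/324)x^4 - (13678/243)x^3 + (15946/729)x^2 - (11704/2187)x - 29687/26244

g(x) = 7x^8 - (112/3)x^7 + (784/9)x^6 - (3136/27)x^5 + (31927/324)x^4 - (13678/243)x^3 + (15946/729)x^2 - (11704/2187)x - 29687/26244


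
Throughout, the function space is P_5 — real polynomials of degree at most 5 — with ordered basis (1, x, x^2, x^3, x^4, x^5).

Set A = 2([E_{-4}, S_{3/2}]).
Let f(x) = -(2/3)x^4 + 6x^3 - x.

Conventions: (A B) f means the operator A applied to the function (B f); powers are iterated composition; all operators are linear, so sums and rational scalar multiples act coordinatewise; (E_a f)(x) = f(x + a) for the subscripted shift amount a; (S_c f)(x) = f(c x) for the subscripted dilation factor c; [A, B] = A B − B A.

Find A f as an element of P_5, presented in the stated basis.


the image equals g(x) = 36x^3 - 522x^2 + 2296x - 9620/3

S_{3/2} f = -(27/8)x^4 + (81/4)x^3 - (3/2)x
E_{-4} S_{3/2} f = -(27/8)x^4 + (297/4)x^3 - 567x^2 + (3669/2)x - 2154
E_{-4} f = -(2/3)x^4 + (50/3)x^3 - 136x^2 + (1373/3)x - 1652/3
S_{3/2} E_{-4} f = -(27/8)x^4 + (225/4)x^3 - 306x^2 + (1373/2)x - 1652/3
[E_{-4}, S_{3/2}] f = 18x^3 - 261x^2 + 1148x - 4810/3
(2([E_{-4}, S_{3/2}])) f = 36x^3 - 522x^2 + 2296x - 9620/3


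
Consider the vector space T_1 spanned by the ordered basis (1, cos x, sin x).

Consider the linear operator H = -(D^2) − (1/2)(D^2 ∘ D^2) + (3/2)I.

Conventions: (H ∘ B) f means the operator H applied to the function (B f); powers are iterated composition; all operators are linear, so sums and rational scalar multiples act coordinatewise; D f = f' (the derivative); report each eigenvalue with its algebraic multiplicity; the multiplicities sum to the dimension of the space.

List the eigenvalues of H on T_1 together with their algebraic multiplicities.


λ = 3/2 (multiplicity 1), λ = 2 (multiplicity 2)

image of 1: 3/2
image of cos x: 2cos x
image of sin x: 2sin x
the matrix is diagonal; its diagonal is (3/2, 2, 2)
for a triangular matrix the eigenvalues are the diagonal entries, with algebraic multiplicity their repetition count


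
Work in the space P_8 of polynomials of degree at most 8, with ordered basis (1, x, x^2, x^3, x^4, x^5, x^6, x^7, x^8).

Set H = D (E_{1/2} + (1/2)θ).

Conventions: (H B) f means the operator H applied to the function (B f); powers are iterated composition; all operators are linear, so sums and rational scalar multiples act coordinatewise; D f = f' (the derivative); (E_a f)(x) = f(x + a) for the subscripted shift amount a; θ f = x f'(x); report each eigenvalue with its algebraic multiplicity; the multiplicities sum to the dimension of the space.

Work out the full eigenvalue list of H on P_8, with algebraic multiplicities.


λ = 0 (multiplicity 9)

image of 1: 0
image of x: 3/2
image of x^2: 4x + 1
image of x^3: (15/2)x^2 + 3x + 3/4
image of x^4: 12x^3 + 6x^2 + 3x + 1/2
image of x^5: (35/2)x^4 + 10x^3 + (15/2)x^2 + (5/2)x + 5/16
image of x^6: 24x^5 + 15x^4 + 15x^3 + (15/2)x^2 + (15/8)x + 3/16
image of x^7: (63/2)x^6 + 21x^5 + (105/4)x^4 + (35/2)x^3 + (105/16)x^2 + (21/16)x + 7/64
image of x^8: 40x^7 + 28x^6 + 42x^5 + 35x^4 + (35/2)x^3 + (21/4)x^2 + (7/8)x + 1/16
the matrix is upper triangular; its diagonal is (0, 0, 0, 0, 0, 0, 0, 0, 0)
for a triangular matrix the eigenvalues are the diagonal entries, with algebraic multiplicity their repetition count


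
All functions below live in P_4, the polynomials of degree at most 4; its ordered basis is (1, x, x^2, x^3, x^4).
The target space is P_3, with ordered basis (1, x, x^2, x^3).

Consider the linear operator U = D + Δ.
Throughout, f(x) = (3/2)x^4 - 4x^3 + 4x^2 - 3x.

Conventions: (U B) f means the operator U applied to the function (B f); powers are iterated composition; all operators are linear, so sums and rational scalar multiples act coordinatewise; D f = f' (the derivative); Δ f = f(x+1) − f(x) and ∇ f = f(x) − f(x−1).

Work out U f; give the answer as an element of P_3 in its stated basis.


D f = 6x^3 - 12x^2 + 8x - 3
Δ f = 6x^3 - 3x^2 + 2x - 3/2
(D + Δ) f = 12x^3 - 15x^2 + 10x - 9/2

the result is g(x) = 12x^3 - 15x^2 + 10x - 9/2


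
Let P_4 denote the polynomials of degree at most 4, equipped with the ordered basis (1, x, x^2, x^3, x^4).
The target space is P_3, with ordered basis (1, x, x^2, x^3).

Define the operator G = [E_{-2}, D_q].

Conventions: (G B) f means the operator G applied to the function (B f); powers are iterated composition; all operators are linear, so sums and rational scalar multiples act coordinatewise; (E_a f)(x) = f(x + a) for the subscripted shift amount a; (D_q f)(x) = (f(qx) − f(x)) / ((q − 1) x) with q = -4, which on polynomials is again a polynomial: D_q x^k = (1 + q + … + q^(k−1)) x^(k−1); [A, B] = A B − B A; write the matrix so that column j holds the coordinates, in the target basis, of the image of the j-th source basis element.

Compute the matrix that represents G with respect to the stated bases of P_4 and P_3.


the matrix is [[0, 0, 10, 40, 440]; [0, 0, 0, -70, -540]; [0, 0, 0, 0, 410]; [0, 0, 0, 0, 0]] (rows listed top to bottom)

image of 1: 0
image of x: 0
image of x^2: 10
image of x^3: -70x + 40
image of x^4: 410x^2 - 540x + 440
each image's coordinates form column j of the matrix


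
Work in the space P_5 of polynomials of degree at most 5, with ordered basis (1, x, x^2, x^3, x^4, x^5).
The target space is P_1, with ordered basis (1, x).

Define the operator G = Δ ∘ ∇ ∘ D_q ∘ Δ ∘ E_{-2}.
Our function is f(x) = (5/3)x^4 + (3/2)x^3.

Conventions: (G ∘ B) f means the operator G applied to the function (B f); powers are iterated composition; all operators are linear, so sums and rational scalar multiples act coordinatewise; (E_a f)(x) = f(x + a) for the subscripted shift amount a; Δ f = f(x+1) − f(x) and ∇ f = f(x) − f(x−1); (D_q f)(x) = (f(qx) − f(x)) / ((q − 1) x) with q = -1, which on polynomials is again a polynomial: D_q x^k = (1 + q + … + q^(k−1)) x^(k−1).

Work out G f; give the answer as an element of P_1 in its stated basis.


E_{-2} f = (5/3)x^4 - (71/6)x^3 + 31x^2 - (106/3)x + 44/3
Δ E_{-2} f = (20/3)x^3 - (51/2)x^2 + (199/6)x - 29/2
D_q Δ E_{-2} f = (20/3)x^2 + 199/6
∇ D_q Δ E_{-2} f = (40/3)x - 20/3
Δ ∇ D_q Δ E_{-2} f = 40/3

g(x) = 40/3


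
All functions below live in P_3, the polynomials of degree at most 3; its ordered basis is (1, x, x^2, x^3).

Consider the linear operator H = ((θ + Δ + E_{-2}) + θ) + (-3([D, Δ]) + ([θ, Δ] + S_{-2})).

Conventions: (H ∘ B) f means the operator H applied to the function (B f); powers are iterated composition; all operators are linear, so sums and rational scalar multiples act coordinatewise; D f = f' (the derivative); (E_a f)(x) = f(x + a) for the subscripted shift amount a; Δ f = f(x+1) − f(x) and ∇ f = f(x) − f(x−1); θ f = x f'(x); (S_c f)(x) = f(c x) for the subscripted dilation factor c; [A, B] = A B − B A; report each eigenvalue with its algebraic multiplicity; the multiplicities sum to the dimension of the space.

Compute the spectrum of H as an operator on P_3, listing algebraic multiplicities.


λ = -1 (multiplicity 1), λ = 1 (multiplicity 1), λ = 2 (multiplicity 1), λ = 9 (multiplicity 1)

image of 1: 2
image of x: x - 2
image of x^2: 9x^2 - 4x + 3
image of x^3: -x^3 - 6x^2 + 9x - 10
the matrix is upper triangular; its diagonal is (2, 1, 9, -1)
for a triangular matrix the eigenvalues are the diagonal entries, with algebraic multiplicity their repetition count


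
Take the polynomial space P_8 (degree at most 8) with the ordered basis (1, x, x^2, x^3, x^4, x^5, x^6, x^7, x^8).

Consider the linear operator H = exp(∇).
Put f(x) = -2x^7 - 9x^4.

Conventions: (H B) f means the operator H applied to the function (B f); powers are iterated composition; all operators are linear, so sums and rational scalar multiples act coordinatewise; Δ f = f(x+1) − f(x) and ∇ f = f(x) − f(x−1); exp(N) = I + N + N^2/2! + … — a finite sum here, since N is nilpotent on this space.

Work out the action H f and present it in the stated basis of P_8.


order-1 term: -14x^6 + 42x^5 - 70x^4 + 34x^3 + 12x^2 - 22x + 7
order-2 term: -42x^5 + 210x^4 - 490x^3 + 576x^2 - 326x + 63
order-3 term: -70x^4 + 420x^3 - 1050x^2 + 1224x - 548
order-4 term: -70x^3 + 420x^2 - 910x + 691
order-5 term: -42x^2 + 210x - 280
order-6 term: -14x + 42
order-7 term: -2
the series for exp(∇) f terminates at order 7
exp(∇) f = -2x^7 - 14x^6 + 61x^4 - 106x^3 - 84x^2 + 162x - 27

g(x) = -2x^7 - 14x^6 + 61x^4 - 106x^3 - 84x^2 + 162x - 27


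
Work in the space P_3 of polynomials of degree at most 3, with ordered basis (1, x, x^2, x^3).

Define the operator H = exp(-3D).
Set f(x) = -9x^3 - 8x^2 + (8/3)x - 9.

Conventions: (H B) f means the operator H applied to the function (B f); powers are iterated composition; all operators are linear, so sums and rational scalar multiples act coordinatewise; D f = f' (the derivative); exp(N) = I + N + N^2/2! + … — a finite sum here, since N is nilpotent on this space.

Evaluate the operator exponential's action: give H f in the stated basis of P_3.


the image equals g(x) = -9x^3 + 73x^2 - (577/3)x + 154

order-1 term: 81x^2 + 48x - 8
order-2 term: -243x - 72
order-3 term: 243
the series for exp(-3D) f terminates at order 3
exp(-3D) f = -9x^3 + 73x^2 - (577/3)x + 154


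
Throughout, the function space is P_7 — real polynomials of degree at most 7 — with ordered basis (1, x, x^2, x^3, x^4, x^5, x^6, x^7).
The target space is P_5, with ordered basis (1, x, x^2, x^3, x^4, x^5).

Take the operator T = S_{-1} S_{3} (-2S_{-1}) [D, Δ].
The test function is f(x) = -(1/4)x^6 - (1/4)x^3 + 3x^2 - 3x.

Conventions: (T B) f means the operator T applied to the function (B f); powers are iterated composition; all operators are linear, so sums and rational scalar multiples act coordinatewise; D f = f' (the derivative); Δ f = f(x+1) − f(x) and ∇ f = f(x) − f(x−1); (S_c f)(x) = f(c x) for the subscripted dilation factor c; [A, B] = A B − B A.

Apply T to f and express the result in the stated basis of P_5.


Δ f = -(3/2)x^5 - (15/4)x^4 - 5x^3 - (9/2)x^2 + (15/4)x - 1/2
D Δ f = -(15/2)x^4 - 15x^3 - 15x^2 - 9x + 15/4
D f = -(3/2)x^5 - (3/4)x^2 + 6x - 3
Δ D f = -(15/2)x^4 - 15x^3 - 15x^2 - 9x + 15/4
[D, Δ] f = 0
S_{-1} [D, Δ] f = 0
(-2S_{-1}) [D, Δ] f = 0
S_{3} (-2S_{-1}) [D, Δ] f = 0
S_{-1} S_{3} (-2S_{-1}) [D, Δ] f = 0

g(x) = 0


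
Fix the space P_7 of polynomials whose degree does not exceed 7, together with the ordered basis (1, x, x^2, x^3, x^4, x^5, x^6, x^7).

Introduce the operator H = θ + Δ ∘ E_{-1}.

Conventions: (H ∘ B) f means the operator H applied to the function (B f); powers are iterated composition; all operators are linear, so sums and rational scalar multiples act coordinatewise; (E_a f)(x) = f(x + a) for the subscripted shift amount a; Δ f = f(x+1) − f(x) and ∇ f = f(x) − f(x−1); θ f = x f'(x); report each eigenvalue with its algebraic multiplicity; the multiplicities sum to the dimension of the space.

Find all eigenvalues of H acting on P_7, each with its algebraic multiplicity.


λ = 0 (multiplicity 1), λ = 1 (multiplicity 1), λ = 2 (multiplicity 1), λ = 3 (multiplicity 1), λ = 4 (multiplicity 1), λ = 5 (multiplicity 1), λ = 6 (multiplicity 1), λ = 7 (multiplicity 1)

image of 1: 0
image of x: x + 1
image of x^2: 2x^2 + 2x - 1
image of x^3: 3x^3 + 3x^2 - 3x + 1
image of x^4: 4x^4 + 4x^3 - 6x^2 + 4x - 1
image of x^5: 5x^5 + 5x^4 - 10x^3 + 10x^2 - 5x + 1
image of x^6: 6x^6 + 6x^5 - 15x^4 + 20x^3 - 15x^2 + 6x - 1
image of x^7: 7x^7 + 7x^6 - 21x^5 + 35x^4 - 35x^3 + 21x^2 - 7x + 1
the matrix is upper triangular; its diagonal is (0, 1, 2, 3, 4, 5, 6, 7)
for a triangular matrix the eigenvalues are the diagonal entries, with algebraic multiplicity their repetition count


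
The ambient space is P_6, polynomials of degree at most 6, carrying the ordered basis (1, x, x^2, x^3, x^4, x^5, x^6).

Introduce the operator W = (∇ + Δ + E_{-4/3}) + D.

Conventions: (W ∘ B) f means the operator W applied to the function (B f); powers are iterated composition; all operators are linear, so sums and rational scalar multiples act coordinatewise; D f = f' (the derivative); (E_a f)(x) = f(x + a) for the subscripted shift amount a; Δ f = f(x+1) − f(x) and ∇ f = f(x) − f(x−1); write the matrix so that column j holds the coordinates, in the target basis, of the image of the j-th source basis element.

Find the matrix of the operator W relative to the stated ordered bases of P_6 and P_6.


the matrix is [[1, 5/3, 16/9, -10/27, 256/81, -538/243, 4096/729]; [0, 1, 10/3, 16/3, -40/27, 1280/81, -1076/81]; [0, 0, 1, 5, 32/3, -100/27, 1280/27]; [0, 0, 0, 1, 20/3, 160/9, -200/27]; [0, 0, 0, 0, 1, 25/3, 80/3]; [0, 0, 0, 0, 0, 1, 10]; [0, 0, 0, 0, 0, 0, 1]] (rows listed top to bottom)

image of 1: 1
image of x: x + 5/3
image of x^2: x^2 + (10/3)x + 16/9
image of x^3: x^3 + 5x^2 + (16/3)x - 10/27
image of x^4: x^4 + (20/3)x^3 + (32/3)x^2 - (40/27)x + 256/81
image of x^5: x^5 + (25/3)x^4 + (160/9)x^3 - (100/27)x^2 + (1280/81)x - 538/243
image of x^6: x^6 + 10x^5 + (80/3)x^4 - (200/27)x^3 + (1280/27)x^2 - (1076/81)x + 4096/729
each image's coordinates form column j of the matrix


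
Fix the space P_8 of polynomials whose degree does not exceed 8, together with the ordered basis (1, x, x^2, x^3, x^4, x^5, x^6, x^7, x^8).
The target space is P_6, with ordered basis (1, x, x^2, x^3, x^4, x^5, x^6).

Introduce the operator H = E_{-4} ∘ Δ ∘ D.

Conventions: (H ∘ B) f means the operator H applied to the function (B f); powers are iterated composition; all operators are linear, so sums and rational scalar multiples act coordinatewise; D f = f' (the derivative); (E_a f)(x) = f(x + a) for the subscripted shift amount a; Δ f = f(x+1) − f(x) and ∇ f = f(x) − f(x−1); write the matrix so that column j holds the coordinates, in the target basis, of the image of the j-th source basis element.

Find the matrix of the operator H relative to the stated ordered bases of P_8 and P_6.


the matrix is [[0, 0, 2, -21, 148, -875, 4686, -23569, 113576]; [0, 0, 0, 6, -84, 740, -5250, 32802, -188552]; [0, 0, 0, 0, 12, -210, 2220, -18375, 131208]; [0, 0, 0, 0, 0, 20, -420, 5180, -49000]; [0, 0, 0, 0, 0, 0, 30, -735, 10360]; [0, 0, 0, 0, 0, 0, 0, 42, -1176]; [0, 0, 0, 0, 0, 0, 0, 0, 56]] (rows listed top to bottom)

image of 1: 0
image of x: 0
image of x^2: 2
image of x^3: 6x - 21
image of x^4: 12x^2 - 84x + 148
image of x^5: 20x^3 - 210x^2 + 740x - 875
image of x^6: 30x^4 - 420x^3 + 2220x^2 - 5250x + 4686
image of x^7: 42x^5 - 735x^4 + 5180x^3 - 18375x^2 + 32802x - 23569
image of x^8: 56x^6 - 1176x^5 + 10360x^4 - 49000x^3 + 131208x^2 - 188552x + 113576
each image's coordinates form column j of the matrix


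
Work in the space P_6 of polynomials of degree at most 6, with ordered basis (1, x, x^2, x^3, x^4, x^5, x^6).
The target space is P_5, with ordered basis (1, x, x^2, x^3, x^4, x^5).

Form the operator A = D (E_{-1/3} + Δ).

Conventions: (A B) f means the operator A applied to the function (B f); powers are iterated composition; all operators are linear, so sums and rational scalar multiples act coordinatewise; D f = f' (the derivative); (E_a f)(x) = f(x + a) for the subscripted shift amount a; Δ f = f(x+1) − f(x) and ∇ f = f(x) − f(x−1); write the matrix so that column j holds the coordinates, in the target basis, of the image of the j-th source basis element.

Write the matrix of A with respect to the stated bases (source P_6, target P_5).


the matrix is [[0, 1, 4/3, 10/3, 104/27, 410/81, 484/81]; [0, 0, 2, 4, 40/3, 520/27, 820/27]; [0, 0, 0, 3, 8, 100/3, 520/9]; [0, 0, 0, 0, 4, 40/3, 200/3]; [0, 0, 0, 0, 0, 5, 20]; [0, 0, 0, 0, 0, 0, 6]] (rows listed top to bottom)

image of 1: 0
image of x: 1
image of x^2: 2x + 4/3
image of x^3: 3x^2 + 4x + 10/3
image of x^4: 4x^3 + 8x^2 + (40/3)x + 104/27
image of x^5: 5x^4 + (40/3)x^3 + (100/3)x^2 + (520/27)x + 410/81
image of x^6: 6x^5 + 20x^4 + (200/3)x^3 + (520/9)x^2 + (820/27)x + 484/81
each image's coordinates form column j of the matrix


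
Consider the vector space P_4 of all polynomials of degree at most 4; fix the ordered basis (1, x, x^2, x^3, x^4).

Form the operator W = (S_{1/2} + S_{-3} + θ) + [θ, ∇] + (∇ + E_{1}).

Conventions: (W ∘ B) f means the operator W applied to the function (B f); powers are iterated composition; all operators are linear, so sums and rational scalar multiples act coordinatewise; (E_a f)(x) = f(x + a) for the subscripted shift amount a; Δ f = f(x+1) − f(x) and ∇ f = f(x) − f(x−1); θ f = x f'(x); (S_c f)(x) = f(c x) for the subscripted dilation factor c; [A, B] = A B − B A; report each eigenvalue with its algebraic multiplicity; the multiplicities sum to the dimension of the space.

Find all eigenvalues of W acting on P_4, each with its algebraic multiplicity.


image of 1: 3
image of x: -(1/2)x + 1
image of x^2: (49/4)x^2 + 2x + 2
image of x^3: -(183/8)x^3 + 3x^2 + 6x - 1
image of x^4: (1377/16)x^4 + 4x^3 + 12x^2 - 4x + 4
the matrix is upper triangular; its diagonal is (3, -1/2, 49/4, -183/8, 1377/16)
for a triangular matrix the eigenvalues are the diagonal entries, with algebraic multiplicity their repetition count

λ = -183/8 (multiplicity 1), λ = -1/2 (multiplicity 1), λ = 3 (multiplicity 1), λ = 49/4 (multiplicity 1), λ = 1377/16 (multiplicity 1)


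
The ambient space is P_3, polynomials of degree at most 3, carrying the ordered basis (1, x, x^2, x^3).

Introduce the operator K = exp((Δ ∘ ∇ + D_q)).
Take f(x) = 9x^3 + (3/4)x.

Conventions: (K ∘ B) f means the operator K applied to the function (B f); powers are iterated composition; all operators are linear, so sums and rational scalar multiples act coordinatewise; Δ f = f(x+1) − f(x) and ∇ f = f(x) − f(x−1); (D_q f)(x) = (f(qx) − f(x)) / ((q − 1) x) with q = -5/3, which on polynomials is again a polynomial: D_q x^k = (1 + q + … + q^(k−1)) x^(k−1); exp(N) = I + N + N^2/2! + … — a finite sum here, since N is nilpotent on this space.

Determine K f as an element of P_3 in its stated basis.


the image equals g(x) = 9x^3 + 19x^2 + (581/12)x + 1607/36

order-1 term: 19x^2 + 54x + 3/4
order-2 term: -(19/3)x + 46
order-3 term: -19/9
the series for exp((Δ ∘ ∇ + D_q)) f terminates at order 3
exp((Δ ∘ ∇ + D_q)) f = 9x^3 + 19x^2 + (581/12)x + 1607/36


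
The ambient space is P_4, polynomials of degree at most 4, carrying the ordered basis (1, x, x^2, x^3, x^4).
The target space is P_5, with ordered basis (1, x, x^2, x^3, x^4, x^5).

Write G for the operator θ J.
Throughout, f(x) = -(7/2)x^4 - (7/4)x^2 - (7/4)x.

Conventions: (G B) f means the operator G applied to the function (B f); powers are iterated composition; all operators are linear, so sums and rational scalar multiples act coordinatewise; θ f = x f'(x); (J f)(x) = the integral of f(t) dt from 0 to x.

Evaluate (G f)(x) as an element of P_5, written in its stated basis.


the result is g(x) = -(7/2)x^5 - (7/4)x^3 - (7/4)x^2

J f = -(7/10)x^5 - (7/12)x^3 - (7/8)x^2
θ J f = -(7/2)x^5 - (7/4)x^3 - (7/4)x^2


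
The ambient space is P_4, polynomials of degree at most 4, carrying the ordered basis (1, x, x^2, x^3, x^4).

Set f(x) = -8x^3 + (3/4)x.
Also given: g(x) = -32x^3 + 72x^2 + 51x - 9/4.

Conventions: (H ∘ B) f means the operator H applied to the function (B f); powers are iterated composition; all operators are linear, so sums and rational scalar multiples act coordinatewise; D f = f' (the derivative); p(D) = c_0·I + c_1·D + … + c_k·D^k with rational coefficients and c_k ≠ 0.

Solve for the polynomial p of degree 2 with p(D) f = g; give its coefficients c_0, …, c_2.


D^0 f = -8x^3 + (3/4)x
D^1 f = -24x^2 + 3/4
D^2 f = -48x
matching coefficients of g against c_0 f + c_1 Df + … from the top degree down determines the c_i
solution: c_0 = 4, c_1 = -3, c_2 = -1

c_0 = 4, c_1 = -3, c_2 = -1


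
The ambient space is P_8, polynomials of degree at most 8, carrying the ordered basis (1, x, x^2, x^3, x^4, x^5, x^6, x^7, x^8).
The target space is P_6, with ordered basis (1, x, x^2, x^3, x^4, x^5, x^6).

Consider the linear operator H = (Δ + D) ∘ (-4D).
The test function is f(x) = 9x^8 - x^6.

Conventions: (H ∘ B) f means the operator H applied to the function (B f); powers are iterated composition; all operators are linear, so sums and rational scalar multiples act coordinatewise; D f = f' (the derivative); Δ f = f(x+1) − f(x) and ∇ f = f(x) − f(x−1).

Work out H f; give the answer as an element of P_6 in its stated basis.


D f = 72x^7 - 6x^5
(-4D) f = -288x^7 + 24x^5
Δ (-4D) f = -2016x^6 - 6048x^5 - 9960x^4 - 9840x^3 - 5808x^2 - 1896x - 264
D (-4D) f = -2016x^6 + 120x^4
(Δ + D) (-4D) f = -4032x^6 - 6048x^5 - 9840x^4 - 9840x^3 - 5808x^2 - 1896x - 264

g(x) = -4032x^6 - 6048x^5 - 9840x^4 - 9840x^3 - 5808x^2 - 1896x - 264


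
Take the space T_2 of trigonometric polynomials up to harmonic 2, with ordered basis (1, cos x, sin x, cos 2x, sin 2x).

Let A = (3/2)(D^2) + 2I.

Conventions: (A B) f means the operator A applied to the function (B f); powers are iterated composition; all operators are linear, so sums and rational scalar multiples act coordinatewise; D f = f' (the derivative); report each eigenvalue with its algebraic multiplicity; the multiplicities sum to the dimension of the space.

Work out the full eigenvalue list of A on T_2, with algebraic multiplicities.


image of 1: 2
image of cos x: (1/2)cos x
image of sin x: (1/2)sin x
image of cos 2x: -4cos 2x
image of sin 2x: -4sin 2x
the matrix is diagonal; its diagonal is (2, 1/2, 1/2, -4, -4)
for a triangular matrix the eigenvalues are the diagonal entries, with algebraic multiplicity their repetition count

λ = -4 (multiplicity 2), λ = 1/2 (multiplicity 2), λ = 2 (multiplicity 1)


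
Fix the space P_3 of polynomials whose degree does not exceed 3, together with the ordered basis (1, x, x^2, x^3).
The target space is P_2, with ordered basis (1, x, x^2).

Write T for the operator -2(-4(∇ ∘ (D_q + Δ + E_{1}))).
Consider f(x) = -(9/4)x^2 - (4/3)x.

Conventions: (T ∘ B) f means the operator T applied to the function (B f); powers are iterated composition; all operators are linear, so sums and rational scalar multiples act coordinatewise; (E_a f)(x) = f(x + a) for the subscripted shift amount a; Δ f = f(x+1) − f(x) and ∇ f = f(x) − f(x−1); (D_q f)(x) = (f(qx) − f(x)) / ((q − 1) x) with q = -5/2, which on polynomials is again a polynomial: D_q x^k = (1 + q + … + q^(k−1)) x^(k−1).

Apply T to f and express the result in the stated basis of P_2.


D_q f = (27/8)x - 4/3
Δ f = -(9/2)x - 43/12
E_{1} f = -(9/4)x^2 - (35/6)x - 43/12
(D_q + Δ + E_{1}) f = -(9/4)x^2 - (167/24)x - 17/2
∇ (D_q + Δ + E_{1}) f = -(9/2)x - 113/24
(-4(∇ ∘ (D_q + Δ + E_{1}))) f = 18x + 113/6
(-2(-4(∇ ∘ (D_q + Δ + E_{1})))) f = -36x - 113/3

g(x) = -36x - 113/3


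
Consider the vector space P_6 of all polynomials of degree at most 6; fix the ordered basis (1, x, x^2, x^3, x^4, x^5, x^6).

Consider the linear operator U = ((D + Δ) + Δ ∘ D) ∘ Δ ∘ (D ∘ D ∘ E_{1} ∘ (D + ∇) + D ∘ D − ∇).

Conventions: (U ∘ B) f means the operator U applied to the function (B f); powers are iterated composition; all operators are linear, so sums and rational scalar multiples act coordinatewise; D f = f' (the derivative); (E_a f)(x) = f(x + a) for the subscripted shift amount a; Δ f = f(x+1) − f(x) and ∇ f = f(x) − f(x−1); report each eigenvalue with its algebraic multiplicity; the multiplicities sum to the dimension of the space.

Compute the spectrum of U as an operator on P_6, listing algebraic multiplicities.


λ = 0 (multiplicity 7)

image of 1: 0
image of x: 0
image of x^2: 0
image of x^3: -12
image of x^4: -48x + 12
image of x^5: -120x^2 + 60x + 680
image of x^6: -240x^3 + 180x^2 + 4080x + 6780
the matrix is upper triangular; its diagonal is (0, 0, 0, 0, 0, 0, 0)
for a triangular matrix the eigenvalues are the diagonal entries, with algebraic multiplicity their repetition count


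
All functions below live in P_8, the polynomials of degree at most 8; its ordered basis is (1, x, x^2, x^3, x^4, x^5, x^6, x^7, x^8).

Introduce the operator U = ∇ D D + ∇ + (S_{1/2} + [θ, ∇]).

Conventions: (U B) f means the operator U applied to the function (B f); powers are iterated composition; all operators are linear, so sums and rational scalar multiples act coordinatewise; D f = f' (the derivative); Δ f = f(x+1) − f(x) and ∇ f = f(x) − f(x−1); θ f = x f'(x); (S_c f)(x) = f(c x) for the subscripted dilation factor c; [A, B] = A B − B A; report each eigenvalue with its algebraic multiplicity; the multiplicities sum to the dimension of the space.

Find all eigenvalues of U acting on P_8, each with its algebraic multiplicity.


image of 1: 1
image of x: (1/2)x
image of x^2: (1/4)x^2 + 1
image of x^3: (1/8)x^3 + 3x + 4
image of x^4: (1/16)x^4 + 6x^2 + 16x - 9
image of x^5: (1/32)x^5 + 10x^3 + 40x^2 - 45x + 16
image of x^6: (1/64)x^6 + 15x^4 + 80x^3 - 135x^2 + 96x - 25
image of x^7: (1/128)x^7 + 21x^5 + 140x^4 - 315x^3 + 336x^2 - 175x + 36
image of x^8: (1/256)x^8 + 28x^6 + 224x^5 - 630x^4 + 896x^3 - 700x^2 + 288x - 49
the matrix is upper triangular; its diagonal is (1, 1/2, 1/4, 1/8, 1/16, 1/32, 1/64, 1/128, 1/256)
for a triangular matrix the eigenvalues are the diagonal entries, with algebraic multiplicity their repetition count

λ = 1/256 (multiplicity 1), λ = 1/128 (multiplicity 1), λ = 1/64 (multiplicity 1), λ = 1/32 (multiplicity 1), λ = 1/16 (multiplicity 1), λ = 1/8 (multiplicity 1), λ = 1/4 (multiplicity 1), λ = 1/2 (multiplicity 1), λ = 1 (multiplicity 1)
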